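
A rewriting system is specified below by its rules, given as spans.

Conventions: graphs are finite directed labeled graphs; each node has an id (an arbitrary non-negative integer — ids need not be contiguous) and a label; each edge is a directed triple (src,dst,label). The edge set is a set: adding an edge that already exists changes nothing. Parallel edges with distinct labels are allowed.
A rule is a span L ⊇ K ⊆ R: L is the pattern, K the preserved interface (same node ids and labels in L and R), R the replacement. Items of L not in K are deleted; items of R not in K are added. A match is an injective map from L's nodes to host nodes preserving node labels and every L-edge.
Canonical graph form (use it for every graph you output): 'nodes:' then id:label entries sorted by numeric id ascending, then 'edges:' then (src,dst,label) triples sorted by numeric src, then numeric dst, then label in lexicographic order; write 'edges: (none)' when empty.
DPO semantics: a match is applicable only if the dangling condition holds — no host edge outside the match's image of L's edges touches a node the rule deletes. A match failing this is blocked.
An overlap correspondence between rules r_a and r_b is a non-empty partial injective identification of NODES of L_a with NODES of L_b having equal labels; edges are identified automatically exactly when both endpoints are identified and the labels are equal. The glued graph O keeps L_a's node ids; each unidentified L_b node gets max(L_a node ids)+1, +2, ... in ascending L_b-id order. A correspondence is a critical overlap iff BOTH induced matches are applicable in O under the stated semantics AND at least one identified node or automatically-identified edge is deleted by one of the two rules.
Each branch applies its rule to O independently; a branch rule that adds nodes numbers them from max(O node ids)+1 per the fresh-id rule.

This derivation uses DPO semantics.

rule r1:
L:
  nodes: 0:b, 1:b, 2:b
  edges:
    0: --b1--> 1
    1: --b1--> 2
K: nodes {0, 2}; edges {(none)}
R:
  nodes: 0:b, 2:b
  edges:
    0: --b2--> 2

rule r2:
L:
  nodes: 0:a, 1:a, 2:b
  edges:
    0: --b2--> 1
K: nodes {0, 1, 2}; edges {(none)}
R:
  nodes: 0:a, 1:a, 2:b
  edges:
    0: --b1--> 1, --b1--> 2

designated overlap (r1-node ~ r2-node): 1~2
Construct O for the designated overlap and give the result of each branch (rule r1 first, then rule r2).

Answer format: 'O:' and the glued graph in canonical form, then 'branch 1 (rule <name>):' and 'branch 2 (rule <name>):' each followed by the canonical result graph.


O:
nodes: 0:b, 1:b, 2:b, 3:a, 4:a
edges: (0,1,b1); (1,2,b1); (3,4,b2)
branch 1 (rule r1):
nodes: 0:b, 2:b, 3:a, 4:a
edges: (0,2,b2); (3,4,b2)
branch 2 (rule r2):
nodes: 0:b, 1:b, 2:b, 3:a, 4:a
edges: (0,1,b1); (1,2,b1); (3,1,b1); (3,4,b1)


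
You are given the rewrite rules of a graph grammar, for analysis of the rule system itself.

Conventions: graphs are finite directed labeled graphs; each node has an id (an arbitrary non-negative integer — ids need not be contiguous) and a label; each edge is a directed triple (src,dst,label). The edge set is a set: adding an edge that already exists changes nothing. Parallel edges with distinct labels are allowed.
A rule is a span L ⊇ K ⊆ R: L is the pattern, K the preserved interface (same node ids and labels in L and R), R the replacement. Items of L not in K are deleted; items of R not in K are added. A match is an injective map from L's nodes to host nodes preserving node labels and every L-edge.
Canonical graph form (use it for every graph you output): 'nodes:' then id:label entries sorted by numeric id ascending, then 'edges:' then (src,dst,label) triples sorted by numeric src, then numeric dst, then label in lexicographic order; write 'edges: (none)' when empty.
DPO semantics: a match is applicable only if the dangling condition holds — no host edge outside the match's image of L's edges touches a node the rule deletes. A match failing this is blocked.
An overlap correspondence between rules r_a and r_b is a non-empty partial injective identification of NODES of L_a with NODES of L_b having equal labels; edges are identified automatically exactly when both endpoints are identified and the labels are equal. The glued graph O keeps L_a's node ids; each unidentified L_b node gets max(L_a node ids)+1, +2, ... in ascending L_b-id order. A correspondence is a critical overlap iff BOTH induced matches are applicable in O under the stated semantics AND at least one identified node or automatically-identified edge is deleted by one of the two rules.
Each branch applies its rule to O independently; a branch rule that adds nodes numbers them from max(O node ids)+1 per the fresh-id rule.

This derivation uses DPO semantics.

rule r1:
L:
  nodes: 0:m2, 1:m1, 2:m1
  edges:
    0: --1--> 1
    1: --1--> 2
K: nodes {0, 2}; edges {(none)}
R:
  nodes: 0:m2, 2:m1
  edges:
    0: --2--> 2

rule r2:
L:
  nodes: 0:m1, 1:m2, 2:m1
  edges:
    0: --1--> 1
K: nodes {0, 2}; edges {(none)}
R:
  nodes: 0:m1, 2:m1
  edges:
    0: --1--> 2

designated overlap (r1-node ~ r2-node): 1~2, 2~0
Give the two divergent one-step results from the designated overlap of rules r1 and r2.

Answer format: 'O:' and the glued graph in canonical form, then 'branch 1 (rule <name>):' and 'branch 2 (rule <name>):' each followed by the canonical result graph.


O:
nodes: 0:m2, 1:m1, 2:m1, 3:m2
edges: (0,1,1); (1,2,1); (2,3,1)
branch 1 (rule r1):
nodes: 0:m2, 2:m1, 3:m2
edges: (0,2,2); (2,3,1)
branch 2 (rule r2):
nodes: 0:m2, 1:m1, 2:m1
edges: (0,1,1); (1,2,1); (2,1,1)


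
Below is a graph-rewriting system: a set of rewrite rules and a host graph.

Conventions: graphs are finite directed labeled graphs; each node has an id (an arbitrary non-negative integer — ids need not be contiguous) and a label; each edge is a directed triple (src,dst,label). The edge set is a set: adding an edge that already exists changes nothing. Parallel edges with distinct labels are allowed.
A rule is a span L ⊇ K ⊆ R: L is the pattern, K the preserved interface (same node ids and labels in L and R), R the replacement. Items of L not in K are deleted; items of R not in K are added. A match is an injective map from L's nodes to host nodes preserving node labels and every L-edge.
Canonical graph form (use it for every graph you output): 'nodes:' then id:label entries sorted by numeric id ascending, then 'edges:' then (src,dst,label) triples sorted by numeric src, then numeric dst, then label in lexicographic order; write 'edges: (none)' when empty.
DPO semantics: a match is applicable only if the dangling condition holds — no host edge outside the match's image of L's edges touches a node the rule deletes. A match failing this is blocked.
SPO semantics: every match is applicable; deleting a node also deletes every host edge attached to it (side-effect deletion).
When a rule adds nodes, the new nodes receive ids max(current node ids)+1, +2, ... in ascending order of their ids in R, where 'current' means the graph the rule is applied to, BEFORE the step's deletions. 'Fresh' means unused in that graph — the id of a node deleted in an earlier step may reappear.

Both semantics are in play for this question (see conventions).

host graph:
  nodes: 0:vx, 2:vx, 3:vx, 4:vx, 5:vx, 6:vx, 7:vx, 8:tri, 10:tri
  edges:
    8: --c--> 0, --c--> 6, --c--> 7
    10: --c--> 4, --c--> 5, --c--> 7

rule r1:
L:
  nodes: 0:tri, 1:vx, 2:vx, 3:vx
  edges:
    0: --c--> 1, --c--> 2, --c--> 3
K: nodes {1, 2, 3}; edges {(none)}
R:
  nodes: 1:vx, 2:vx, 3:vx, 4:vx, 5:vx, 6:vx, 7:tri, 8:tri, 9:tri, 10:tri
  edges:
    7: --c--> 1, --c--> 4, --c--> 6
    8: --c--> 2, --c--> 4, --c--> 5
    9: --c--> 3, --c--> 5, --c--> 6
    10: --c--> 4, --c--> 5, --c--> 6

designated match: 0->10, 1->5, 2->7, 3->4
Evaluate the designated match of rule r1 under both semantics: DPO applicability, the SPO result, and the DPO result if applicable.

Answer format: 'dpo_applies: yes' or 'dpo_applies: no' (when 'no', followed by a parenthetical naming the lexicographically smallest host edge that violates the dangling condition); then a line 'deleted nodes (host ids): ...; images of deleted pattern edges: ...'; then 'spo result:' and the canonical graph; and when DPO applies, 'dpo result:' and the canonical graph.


dpo_applies: yes
deleted nodes (host ids): 10; images of deleted pattern edges: (10,4,c); (10,5,c); (10,7,c)
spo result:
nodes: 0:vx, 2:vx, 3:vx, 4:vx, 5:vx, 6:vx, 7:vx, 8:tri, 11:vx, 12:vx, 13:vx, 14:tri, 15:tri, 16:tri, 17:tri
edges: (8,0,c); (8,6,c); (8,7,c); (14,5,c); (14,11,c); (14,13,c); (15,7,c); (15,11,c); (15,12,c); (16,4,c); (16,12,c); (16,13,c); (17,11,c); (17,12,c); (17,13,c)
dpo result:
nodes: 0:vx, 2:vx, 3:vx, 4:vx, 5:vx, 6:vx, 7:vx, 8:tri, 11:vx, 12:vx, 13:vx, 14:tri, 15:tri, 16:tri, 17:tri
edges: (8,0,c); (8,6,c); (8,7,c); (14,5,c); (14,11,c); (14,13,c); (15,7,c); (15,11,c); (15,12,c); (16,4,c); (16,12,c); (16,13,c); (17,11,c); (17,12,c); (17,13,c)


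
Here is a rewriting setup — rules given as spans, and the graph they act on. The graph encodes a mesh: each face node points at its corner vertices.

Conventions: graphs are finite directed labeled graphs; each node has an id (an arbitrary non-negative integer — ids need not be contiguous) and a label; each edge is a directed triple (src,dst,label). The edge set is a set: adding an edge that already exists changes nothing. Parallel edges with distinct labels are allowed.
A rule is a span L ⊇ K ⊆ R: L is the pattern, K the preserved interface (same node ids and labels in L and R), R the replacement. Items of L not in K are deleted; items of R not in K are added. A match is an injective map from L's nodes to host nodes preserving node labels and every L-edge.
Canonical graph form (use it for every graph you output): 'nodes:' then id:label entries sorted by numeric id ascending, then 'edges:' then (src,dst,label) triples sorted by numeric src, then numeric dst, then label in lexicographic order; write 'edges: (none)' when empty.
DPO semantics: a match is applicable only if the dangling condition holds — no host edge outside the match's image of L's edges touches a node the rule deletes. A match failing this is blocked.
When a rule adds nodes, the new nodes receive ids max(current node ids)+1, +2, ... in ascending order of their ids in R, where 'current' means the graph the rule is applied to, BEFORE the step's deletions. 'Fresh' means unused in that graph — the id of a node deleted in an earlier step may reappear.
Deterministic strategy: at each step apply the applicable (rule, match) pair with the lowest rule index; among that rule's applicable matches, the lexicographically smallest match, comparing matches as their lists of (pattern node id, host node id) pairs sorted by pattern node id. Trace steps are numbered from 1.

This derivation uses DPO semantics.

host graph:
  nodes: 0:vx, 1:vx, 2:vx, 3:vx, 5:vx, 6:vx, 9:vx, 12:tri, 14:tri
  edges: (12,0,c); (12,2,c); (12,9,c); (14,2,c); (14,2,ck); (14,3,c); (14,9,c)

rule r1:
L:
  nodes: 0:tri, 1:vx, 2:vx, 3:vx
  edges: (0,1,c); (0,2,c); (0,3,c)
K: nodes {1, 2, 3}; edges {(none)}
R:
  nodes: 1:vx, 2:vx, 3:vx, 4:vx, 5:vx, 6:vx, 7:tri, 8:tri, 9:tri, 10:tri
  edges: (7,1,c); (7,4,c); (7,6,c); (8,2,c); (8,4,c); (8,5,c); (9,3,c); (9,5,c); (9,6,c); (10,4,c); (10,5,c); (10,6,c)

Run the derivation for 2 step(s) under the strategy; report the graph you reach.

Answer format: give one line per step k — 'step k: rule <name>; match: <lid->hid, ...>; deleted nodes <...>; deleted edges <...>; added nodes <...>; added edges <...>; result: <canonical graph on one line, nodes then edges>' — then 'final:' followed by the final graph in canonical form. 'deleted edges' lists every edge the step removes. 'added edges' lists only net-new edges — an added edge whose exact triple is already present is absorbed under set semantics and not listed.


step 1: rule r1; match: 0->12, 1->0, 2->2, 3->9; deleted nodes 12; deleted edges (12,0,c); (12,2,c); (12,9,c); added nodes 15, 16, 17, 18, 19, 20, 21; added edges (18,0,c); (18,15,c); (18,17,c); (19,2,c); (19,15,c); (19,16,c); (20,9,c); (20,16,c); (20,17,c); (21,15,c); (21,16,c); (21,17,c); result: nodes: 0:vx, 1:vx, 2:vx, 3:vx, 5:vx, 6:vx, 9:vx, 14:tri, 15:vx, 16:vx, 17:vx, 18:tri, 19:tri, 20:tri, 21:tri edges: (14,2,c); (14,2,ck); (14,3,c); (14,9,c); (18,0,c); (18,15,c); (18,17,c); (19,2,c); (19,15,c); (19,16,c); (20,9,c); (20,16,c); (20,17,c); (21,15,c); (21,16,c); (21,17,c)
step 2: rule r1; match: 0->18, 1->0, 2->15, 3->17; deleted nodes 18; deleted edges (18,0,c); (18,15,c); (18,17,c); added nodes 22, 23, 24, 25, 26, 27, 28; added edges (25,0,c); (25,22,c); (25,24,c); (26,15,c); (26,22,c); (26,23,c); (27,17,c); (27,23,c); (27,24,c); (28,22,c); (28,23,c); (28,24,c); result: nodes: 0:vx, 1:vx, 2:vx, 3:vx, 5:vx, 6:vx, 9:vx, 14:tri, 15:vx, 16:vx, 17:vx, 19:tri, 20:tri, 21:tri, 22:vx, 23:vx, 24:vx, 25:tri, 26:tri, 27:tri, 28:tri edges: (14,2,c); (14,2,ck); (14,3,c); (14,9,c); (19,2,c); (19,15,c); (19,16,c); (20,9,c); (20,16,c); (20,17,c); (21,15,c); (21,16,c); (21,17,c); (25,0,c); (25,22,c); (25,24,c); (26,15,c); (26,22,c); (26,23,c); (27,17,c); (27,23,c); (27,24,c); (28,22,c); (28,23,c); (28,24,c)
final:
nodes: 0:vx, 1:vx, 2:vx, 3:vx, 5:vx, 6:vx, 9:vx, 14:tri, 15:vx, 16:vx, 17:vx, 19:tri, 20:tri, 21:tri, 22:vx, 23:vx, 24:vx, 25:tri, 26:tri, 27:tri, 28:tri
edges: (14,2,c); (14,2,ck); (14,3,c); (14,9,c); (19,2,c); (19,15,c); (19,16,c); (20,9,c); (20,16,c); (20,17,c); (21,15,c); (21,16,c); (21,17,c); (25,0,c); (25,22,c); (25,24,c); (26,15,c); (26,22,c); (26,23,c); (27,17,c); (27,23,c); (27,24,c); (28,22,c); (28,23,c); (28,24,c)


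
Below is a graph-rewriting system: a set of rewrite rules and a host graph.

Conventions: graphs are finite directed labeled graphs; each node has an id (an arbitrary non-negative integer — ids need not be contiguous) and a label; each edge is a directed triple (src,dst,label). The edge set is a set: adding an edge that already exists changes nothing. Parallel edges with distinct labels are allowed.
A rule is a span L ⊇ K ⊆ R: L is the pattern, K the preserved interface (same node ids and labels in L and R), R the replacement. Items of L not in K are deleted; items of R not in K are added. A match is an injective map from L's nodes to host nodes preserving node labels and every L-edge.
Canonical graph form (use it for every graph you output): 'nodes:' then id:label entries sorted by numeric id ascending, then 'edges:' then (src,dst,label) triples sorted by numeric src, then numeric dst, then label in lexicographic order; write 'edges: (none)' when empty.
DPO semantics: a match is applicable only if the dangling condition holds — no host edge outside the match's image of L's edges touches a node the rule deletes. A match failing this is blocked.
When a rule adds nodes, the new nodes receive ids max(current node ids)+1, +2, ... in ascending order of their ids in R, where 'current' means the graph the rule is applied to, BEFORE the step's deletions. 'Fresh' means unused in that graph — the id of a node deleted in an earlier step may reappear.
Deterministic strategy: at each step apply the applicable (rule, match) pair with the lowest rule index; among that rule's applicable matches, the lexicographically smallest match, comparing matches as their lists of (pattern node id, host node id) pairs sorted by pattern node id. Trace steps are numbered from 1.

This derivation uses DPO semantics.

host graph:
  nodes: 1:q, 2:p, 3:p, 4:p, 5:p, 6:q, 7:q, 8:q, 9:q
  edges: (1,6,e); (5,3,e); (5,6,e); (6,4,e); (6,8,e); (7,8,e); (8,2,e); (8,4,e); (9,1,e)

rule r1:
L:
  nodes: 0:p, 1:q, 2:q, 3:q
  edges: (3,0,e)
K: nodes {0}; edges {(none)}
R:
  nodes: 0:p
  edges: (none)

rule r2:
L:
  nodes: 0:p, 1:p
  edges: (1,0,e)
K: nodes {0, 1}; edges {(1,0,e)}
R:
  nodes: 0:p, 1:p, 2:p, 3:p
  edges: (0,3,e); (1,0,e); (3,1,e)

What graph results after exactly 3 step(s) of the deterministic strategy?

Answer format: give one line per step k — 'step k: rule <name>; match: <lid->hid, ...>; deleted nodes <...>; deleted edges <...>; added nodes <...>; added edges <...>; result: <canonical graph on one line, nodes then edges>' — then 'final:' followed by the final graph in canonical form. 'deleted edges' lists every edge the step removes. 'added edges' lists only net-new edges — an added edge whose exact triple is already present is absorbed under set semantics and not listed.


step 1: rule r2; match: 0->3, 1->5; deleted nodes (none); deleted edges (none); added nodes 10, 11; added edges (3,11,e); (11,5,e); result: nodes: 1:q, 2:p, 3:p, 4:p, 5:p, 6:q, 7:q, 8:q, 9:q, 10:p, 11:p edges: (1,6,e); (3,11,e); (5,3,e); (5,6,e); (6,4,e); (6,8,e); (7,8,e); (8,2,e); (8,4,e); (9,1,e); (11,5,e)
step 2: rule r2; match: 0->3, 1->5; deleted nodes (none); deleted edges (none); added nodes 12, 13; added edges (3,13,e); (13,5,e); result: nodes: 1:q, 2:p, 3:p, 4:p, 5:p, 6:q, 7:q, 8:q, 9:q, 10:p, 11:p, 12:p, 13:p edges: (1,6,e); (3,11,e); (3,13,e); (5,3,e); (5,6,e); (6,4,e); (6,8,e); (7,8,e); (8,2,e); (8,4,e); (9,1,e); (11,5,e); (13,5,e)
step 3: rule r2; match: 0->3, 1->5; deleted nodes (none); deleted edges (none); added nodes 14, 15; added edges (3,15,e); (15,5,e); result: nodes: 1:q, 2:p, 3:p, 4:p, 5:p, 6:q, 7:q, 8:q, 9:q, 10:p, 11:p, 12:p, 13:p, 14:p, 15:p edges: (1,6,e); (3,11,e); (3,13,e); (3,15,e); (5,3,e); (5,6,e); (6,4,e); (6,8,e); (7,8,e); (8,2,e); (8,4,e); (9,1,e); (11,5,e); (13,5,e); (15,5,e)
final:
nodes: 1:q, 2:p, 3:p, 4:p, 5:p, 6:q, 7:q, 8:q, 9:q, 10:p, 11:p, 12:p, 13:p, 14:p, 15:p
edges: (1,6,e); (3,11,e); (3,13,e); (3,15,e); (5,3,e); (5,6,e); (6,4,e); (6,8,e); (7,8,e); (8,2,e); (8,4,e); (9,1,e); (11,5,e); (13,5,e); (15,5,e)


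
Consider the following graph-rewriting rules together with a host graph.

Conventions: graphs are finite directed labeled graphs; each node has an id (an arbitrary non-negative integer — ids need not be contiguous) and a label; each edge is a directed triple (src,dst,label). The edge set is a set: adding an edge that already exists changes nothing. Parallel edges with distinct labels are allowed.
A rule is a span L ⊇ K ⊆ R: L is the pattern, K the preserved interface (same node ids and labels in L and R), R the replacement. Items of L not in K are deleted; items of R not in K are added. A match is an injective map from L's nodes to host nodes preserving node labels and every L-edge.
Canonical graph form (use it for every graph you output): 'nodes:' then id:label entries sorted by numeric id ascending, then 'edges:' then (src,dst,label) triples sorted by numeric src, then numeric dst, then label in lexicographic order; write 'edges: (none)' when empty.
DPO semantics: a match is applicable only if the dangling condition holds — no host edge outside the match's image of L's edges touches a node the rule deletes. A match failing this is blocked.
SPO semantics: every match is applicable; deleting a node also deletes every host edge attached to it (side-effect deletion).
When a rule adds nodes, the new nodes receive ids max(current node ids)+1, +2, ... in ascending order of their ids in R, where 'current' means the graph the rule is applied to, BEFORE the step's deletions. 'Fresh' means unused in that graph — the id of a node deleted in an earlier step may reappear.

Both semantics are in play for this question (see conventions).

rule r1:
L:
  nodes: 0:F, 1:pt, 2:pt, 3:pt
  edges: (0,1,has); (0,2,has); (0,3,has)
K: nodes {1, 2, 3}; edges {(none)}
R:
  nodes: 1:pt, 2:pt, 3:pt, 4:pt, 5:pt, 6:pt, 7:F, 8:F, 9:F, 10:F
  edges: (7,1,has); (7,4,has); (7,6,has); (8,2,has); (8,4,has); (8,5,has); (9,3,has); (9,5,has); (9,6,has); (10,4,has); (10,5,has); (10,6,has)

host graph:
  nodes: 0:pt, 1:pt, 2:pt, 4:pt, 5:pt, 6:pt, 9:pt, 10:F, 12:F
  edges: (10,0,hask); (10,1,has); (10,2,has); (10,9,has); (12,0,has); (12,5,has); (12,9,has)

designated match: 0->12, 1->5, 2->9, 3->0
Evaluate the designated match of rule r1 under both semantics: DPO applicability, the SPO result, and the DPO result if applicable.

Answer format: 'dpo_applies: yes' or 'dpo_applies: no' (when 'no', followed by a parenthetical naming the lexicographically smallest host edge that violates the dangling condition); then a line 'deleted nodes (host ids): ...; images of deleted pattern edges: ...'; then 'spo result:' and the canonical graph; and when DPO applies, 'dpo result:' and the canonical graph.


dpo_applies: yes
deleted nodes (host ids): 12; images of deleted pattern edges: (12,0,has); (12,5,has); (12,9,has)
spo result:
nodes: 0:pt, 1:pt, 2:pt, 4:pt, 5:pt, 6:pt, 9:pt, 10:F, 13:pt, 14:pt, 15:pt, 16:F, 17:F, 18:F, 19:F
edges: (10,0,hask); (10,1,has); (10,2,has); (10,9,has); (16,5,has); (16,13,has); (16,15,has); (17,9,has); (17,13,has); (17,14,has); (18,0,has); (18,14,has); (18,15,has); (19,13,has); (19,14,has); (19,15,has)
dpo result:
nodes: 0:pt, 1:pt, 2:pt, 4:pt, 5:pt, 6:pt, 9:pt, 10:F, 13:pt, 14:pt, 15:pt, 16:F, 17:F, 18:F, 19:F
edges: (10,0,hask); (10,1,has); (10,2,has); (10,9,has); (16,5,has); (16,13,has); (16,15,has); (17,9,has); (17,13,has); (17,14,has); (18,0,has); (18,14,has); (18,15,has); (19,13,has); (19,14,has); (19,15,has)


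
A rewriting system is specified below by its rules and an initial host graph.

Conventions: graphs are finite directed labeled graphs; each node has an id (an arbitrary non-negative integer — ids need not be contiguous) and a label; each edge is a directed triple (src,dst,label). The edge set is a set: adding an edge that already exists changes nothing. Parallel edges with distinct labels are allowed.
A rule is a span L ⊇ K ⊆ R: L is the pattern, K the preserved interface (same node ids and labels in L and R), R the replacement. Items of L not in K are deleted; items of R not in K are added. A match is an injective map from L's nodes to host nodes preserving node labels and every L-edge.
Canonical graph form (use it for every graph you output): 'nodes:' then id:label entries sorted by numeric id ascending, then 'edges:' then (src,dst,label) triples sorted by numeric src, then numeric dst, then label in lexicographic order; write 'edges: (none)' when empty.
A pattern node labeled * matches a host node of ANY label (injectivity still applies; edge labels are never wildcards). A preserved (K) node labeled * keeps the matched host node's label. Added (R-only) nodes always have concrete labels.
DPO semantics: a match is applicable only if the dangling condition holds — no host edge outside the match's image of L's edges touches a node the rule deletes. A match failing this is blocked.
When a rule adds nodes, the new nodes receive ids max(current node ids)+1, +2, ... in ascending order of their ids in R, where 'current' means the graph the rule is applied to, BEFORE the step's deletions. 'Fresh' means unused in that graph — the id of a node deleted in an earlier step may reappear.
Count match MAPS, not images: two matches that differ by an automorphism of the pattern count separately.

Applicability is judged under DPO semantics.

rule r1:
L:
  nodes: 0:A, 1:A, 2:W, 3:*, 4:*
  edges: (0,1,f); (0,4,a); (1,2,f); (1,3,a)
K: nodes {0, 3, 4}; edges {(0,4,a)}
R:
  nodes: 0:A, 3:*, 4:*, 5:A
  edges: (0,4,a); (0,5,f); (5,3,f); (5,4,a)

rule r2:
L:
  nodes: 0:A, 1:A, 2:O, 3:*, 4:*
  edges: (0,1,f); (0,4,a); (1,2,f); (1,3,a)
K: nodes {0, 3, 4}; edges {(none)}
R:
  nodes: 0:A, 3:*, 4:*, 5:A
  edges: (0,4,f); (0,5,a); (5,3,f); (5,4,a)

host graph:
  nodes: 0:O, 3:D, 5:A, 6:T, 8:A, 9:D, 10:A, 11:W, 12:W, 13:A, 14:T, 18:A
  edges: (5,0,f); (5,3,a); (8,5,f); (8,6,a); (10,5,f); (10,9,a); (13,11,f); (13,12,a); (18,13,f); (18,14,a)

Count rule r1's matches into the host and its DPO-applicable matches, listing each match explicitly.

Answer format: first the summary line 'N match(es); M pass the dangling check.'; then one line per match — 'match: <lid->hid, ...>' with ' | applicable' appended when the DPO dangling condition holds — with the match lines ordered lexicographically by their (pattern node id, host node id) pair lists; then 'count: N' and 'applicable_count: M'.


1 match(es); 1 pass the dangling check.
match: 0->18, 1->13, 2->11, 3->12, 4->14 | applicable
count: 1
applicable_count: 1


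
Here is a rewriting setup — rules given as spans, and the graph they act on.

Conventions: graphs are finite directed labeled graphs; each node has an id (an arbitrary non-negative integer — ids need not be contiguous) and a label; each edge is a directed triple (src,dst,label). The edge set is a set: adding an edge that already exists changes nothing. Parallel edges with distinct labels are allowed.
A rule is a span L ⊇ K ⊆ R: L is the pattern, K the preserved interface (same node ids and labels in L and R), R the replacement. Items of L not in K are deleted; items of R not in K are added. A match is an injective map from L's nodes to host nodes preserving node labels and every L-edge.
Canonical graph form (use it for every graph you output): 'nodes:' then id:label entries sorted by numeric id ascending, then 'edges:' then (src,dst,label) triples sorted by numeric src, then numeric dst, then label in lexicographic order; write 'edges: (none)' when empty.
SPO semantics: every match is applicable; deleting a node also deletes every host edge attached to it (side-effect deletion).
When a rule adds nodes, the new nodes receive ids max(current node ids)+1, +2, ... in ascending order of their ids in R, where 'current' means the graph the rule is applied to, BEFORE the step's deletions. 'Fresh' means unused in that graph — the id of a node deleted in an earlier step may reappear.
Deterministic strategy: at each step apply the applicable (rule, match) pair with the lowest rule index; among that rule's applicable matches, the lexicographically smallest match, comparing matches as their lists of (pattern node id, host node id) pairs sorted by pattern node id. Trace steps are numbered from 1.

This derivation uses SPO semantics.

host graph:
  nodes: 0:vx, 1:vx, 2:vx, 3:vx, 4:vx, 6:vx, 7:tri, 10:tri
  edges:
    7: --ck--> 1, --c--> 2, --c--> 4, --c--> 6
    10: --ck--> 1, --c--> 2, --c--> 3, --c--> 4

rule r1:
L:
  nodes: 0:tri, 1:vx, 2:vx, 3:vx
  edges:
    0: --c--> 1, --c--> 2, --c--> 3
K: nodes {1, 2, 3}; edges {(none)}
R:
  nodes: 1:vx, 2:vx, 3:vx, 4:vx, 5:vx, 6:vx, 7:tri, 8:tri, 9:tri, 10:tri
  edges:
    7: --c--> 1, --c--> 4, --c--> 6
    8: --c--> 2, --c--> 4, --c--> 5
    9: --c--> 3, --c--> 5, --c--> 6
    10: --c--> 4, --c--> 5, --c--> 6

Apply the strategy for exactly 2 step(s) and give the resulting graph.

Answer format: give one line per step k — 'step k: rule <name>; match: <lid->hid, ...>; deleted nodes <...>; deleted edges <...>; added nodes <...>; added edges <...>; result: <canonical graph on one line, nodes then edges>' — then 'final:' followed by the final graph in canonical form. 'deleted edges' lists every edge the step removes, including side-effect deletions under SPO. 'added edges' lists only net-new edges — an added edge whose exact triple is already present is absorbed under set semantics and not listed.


step 1: rule r1; match: 0->7, 1->2, 2->4, 3->6; deleted nodes 7; deleted edges (7,1,ck); (7,2,c); (7,4,c); (7,6,c); added nodes 11, 12, 13, 14, 15, 16, 17; added edges (14,2,c); (14,11,c); (14,13,c); (15,4,c); (15,11,c); (15,12,c); (16,6,c); (16,12,c); (16,13,c); (17,11,c); (17,12,c); (17,13,c); result: nodes: 0:vx, 1:vx, 2:vx, 3:vx, 4:vx, 6:vx, 10:tri, 11:vx, 12:vx, 13:vx, 14:tri, 15:tri, 16:tri, 17:tri edges: (10,1,ck); (10,2,c); (10,3,c); (10,4,c); (14,2,c); (14,11,c); (14,13,c); (15,4,c); (15,11,c); (15,12,c); (16,6,c); (16,12,c); (16,13,c); (17,11,c); (17,12,c); (17,13,c)
step 2: rule r1; match: 0->10, 1->2, 2->3, 3->4; deleted nodes 10; deleted edges (10,1,ck); (10,2,c); (10,3,c); (10,4,c); added nodes 18, 19, 20, 21, 22, 23, 24; added edges (21,2,c); (21,18,c); (21,20,c); (22,3,c); (22,18,c); (22,19,c); (23,4,c); (23,19,c); (23,20,c); (24,18,c); (24,19,c); (24,20,c); result: nodes: 0:vx, 1:vx, 2:vx, 3:vx, 4:vx, 6:vx, 11:vx, 12:vx, 13:vx, 14:tri, 15:tri, 16:tri, 17:tri, 18:vx, 19:vx, 20:vx, 21:tri, 22:tri, 23:tri, 24:tri edges: (14,2,c); (14,11,c); (14,13,c); (15,4,c); (15,11,c); (15,12,c); (16,6,c); (16,12,c); (16,13,c); (17,11,c); (17,12,c); (17,13,c); (21,2,c); (21,18,c); (21,20,c); (22,3,c); (22,18,c); (22,19,c); (23,4,c); (23,19,c); (23,20,c); (24,18,c); (24,19,c); (24,20,c)
final:
nodes: 0:vx, 1:vx, 2:vx, 3:vx, 4:vx, 6:vx, 11:vx, 12:vx, 13:vx, 14:tri, 15:tri, 16:tri, 17:tri, 18:vx, 19:vx, 20:vx, 21:tri, 22:tri, 23:tri, 24:tri
edges: (14,2,c); (14,11,c); (14,13,c); (15,4,c); (15,11,c); (15,12,c); (16,6,c); (16,12,c); (16,13,c); (17,11,c); (17,12,c); (17,13,c); (21,2,c); (21,18,c); (21,20,c); (22,3,c); (22,18,c); (22,19,c); (23,4,c); (23,19,c); (23,20,c); (24,18,c); (24,19,c); (24,20,c)


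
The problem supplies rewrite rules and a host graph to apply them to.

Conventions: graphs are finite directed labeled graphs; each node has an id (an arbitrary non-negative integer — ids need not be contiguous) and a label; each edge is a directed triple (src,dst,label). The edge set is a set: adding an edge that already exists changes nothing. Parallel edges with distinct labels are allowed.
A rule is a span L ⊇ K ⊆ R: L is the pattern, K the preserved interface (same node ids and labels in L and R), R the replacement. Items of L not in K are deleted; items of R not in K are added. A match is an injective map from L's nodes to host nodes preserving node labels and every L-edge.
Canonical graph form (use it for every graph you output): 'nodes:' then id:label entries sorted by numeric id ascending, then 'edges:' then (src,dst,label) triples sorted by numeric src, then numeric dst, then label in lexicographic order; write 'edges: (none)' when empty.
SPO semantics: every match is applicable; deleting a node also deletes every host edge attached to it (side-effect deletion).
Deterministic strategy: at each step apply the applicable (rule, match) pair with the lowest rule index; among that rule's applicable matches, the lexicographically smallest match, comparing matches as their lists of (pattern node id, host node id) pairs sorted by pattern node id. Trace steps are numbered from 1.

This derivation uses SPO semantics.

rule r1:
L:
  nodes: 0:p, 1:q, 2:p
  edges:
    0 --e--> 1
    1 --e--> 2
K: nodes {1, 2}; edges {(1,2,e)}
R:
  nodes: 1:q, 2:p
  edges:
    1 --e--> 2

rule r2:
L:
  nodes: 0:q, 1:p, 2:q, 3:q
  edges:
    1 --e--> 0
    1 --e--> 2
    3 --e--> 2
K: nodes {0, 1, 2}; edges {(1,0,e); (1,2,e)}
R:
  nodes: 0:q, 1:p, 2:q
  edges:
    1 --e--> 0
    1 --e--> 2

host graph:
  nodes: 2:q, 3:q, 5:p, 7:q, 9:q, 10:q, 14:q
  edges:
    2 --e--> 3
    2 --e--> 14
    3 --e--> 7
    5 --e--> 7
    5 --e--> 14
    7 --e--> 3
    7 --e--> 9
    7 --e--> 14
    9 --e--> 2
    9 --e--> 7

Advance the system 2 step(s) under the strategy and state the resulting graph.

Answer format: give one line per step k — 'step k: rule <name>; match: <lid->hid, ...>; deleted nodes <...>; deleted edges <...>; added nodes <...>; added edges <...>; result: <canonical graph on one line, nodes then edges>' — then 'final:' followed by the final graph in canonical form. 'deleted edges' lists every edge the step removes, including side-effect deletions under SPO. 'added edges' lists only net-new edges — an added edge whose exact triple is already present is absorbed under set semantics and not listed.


step 1: rule r2; match: 0->7, 1->5, 2->14, 3->2; deleted nodes 2; deleted edges (2,3,e); (2,14,e); (9,2,e); added nodes (none); added edges (none); result: nodes: 3:q, 5:p, 7:q, 9:q, 10:q, 14:q edges: (3,7,e); (5,7,e); (5,14,e); (7,3,e); (7,9,e); (7,14,e); (9,7,e)
step 2: rule r2; match: 0->14, 1->5, 2->7, 3->3; deleted nodes 3; deleted edges (3,7,e); (7,3,e); added nodes (none); added edges (none); result: nodes: 5:p, 7:q, 9:q, 10:q, 14:q edges: (5,7,e); (5,14,e); (7,9,e); (7,14,e); (9,7,e)
final:
nodes: 5:p, 7:q, 9:q, 10:q, 14:q
edges: (5,7,e); (5,14,e); (7,9,e); (7,14,e); (9,7,e)


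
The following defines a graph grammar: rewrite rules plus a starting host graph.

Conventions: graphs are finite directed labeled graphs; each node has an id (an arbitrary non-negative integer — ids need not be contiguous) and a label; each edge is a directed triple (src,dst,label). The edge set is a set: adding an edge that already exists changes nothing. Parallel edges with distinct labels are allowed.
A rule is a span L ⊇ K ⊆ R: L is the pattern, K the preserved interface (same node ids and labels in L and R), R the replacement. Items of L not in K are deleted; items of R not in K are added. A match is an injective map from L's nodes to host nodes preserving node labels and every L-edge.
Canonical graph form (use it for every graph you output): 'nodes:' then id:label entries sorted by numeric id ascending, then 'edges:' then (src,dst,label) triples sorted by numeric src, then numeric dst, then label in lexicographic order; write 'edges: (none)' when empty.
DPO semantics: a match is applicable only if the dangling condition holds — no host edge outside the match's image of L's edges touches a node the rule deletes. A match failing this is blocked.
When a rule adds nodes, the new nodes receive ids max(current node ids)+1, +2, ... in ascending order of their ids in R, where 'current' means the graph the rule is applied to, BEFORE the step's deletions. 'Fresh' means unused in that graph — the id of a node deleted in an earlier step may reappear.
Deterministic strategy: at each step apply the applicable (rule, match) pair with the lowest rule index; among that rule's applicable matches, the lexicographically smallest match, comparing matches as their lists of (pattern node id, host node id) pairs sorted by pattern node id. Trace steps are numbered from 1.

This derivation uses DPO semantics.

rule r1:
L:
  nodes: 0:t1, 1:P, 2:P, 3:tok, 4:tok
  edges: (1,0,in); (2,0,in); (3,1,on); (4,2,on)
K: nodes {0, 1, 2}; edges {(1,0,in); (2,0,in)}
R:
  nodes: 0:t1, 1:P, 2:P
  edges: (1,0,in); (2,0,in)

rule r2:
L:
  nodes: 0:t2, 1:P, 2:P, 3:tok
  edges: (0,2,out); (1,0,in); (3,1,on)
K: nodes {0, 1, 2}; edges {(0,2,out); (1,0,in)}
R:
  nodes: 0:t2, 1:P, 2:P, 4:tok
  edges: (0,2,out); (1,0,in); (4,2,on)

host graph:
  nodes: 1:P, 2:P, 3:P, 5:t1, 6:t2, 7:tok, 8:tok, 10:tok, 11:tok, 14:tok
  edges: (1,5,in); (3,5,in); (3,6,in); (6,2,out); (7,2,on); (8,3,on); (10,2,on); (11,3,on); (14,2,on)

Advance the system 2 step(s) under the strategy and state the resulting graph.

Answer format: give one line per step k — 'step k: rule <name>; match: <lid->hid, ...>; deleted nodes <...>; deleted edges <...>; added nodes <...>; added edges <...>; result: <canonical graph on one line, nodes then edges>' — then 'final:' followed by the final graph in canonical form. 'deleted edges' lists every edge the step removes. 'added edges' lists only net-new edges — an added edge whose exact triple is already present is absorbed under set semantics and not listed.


step 1: rule r2; match: 0->6, 1->3, 2->2, 3->8; deleted nodes 8; deleted edges (8,3,on); added nodes 15; added edges (15,2,on); result: nodes: 1:P, 2:P, 3:P, 5:t1, 6:t2, 7:tok, 10:tok, 11:tok, 14:tok, 15:tok edges: (1,5,in); (3,5,in); (3,6,in); (6,2,out); (7,2,on); (10,2,on); (11,3,on); (14,2,on); (15,2,on)
step 2: rule r2; match: 0->6, 1->3, 2->2, 3->11; deleted nodes 11; deleted edges (11,3,on); added nodes 16; added edges (16,2,on); result: nodes: 1:P, 2:P, 3:P, 5:t1, 6:t2, 7:tok, 10:tok, 14:tok, 15:tok, 16:tok edges: (1,5,in); (3,5,in); (3,6,in); (6,2,out); (7,2,on); (10,2,on); (14,2,on); (15,2,on); (16,2,on)
final:
nodes: 1:P, 2:P, 3:P, 5:t1, 6:t2, 7:tok, 10:tok, 14:tok, 15:tok, 16:tok
edges: (1,5,in); (3,5,in); (3,6,in); (6,2,out); (7,2,on); (10,2,on); (14,2,on); (15,2,on); (16,2,on)


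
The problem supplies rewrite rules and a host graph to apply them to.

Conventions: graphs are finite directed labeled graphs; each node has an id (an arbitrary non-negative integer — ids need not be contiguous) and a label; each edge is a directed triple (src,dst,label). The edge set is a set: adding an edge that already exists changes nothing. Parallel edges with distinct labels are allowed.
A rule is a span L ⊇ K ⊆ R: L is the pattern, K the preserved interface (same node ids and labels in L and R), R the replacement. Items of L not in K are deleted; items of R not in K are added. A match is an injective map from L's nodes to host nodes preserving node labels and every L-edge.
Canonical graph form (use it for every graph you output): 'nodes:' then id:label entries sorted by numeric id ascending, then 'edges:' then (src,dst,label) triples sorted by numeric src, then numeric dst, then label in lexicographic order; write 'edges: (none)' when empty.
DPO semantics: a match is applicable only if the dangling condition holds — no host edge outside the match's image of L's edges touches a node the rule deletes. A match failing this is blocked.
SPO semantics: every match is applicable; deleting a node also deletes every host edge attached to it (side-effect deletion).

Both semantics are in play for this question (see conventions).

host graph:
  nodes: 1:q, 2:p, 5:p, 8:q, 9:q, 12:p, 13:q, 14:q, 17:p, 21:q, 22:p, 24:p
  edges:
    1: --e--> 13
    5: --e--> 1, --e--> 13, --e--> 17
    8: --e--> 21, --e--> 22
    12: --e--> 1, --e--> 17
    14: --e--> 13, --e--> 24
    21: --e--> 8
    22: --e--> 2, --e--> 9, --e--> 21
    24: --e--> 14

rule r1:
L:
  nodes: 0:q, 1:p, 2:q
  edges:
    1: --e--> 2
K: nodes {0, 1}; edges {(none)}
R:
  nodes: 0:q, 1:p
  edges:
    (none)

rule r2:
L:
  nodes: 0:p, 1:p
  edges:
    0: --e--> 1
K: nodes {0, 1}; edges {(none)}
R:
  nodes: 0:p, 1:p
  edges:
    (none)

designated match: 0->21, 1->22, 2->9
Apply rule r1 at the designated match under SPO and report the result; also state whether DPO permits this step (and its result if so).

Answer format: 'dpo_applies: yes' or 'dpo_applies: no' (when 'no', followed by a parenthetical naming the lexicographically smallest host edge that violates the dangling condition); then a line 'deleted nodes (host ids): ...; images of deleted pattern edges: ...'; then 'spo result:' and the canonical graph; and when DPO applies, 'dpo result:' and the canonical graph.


dpo_applies: yes
deleted nodes (host ids): 9; images of deleted pattern edges: (22,9,e)
spo result:
nodes: 1:q, 2:p, 5:p, 8:q, 12:p, 13:q, 14:q, 17:p, 21:q, 22:p, 24:p
edges: (1,13,e); (5,1,e); (5,13,e); (5,17,e); (8,21,e); (8,22,e); (12,1,e); (12,17,e); (14,13,e); (14,24,e); (21,8,e); (22,2,e); (22,21,e); (24,14,e)
dpo result:
nodes: 1:q, 2:p, 5:p, 8:q, 12:p, 13:q, 14:q, 17:p, 21:q, 22:p, 24:p
edges: (1,13,e); (5,1,e); (5,13,e); (5,17,e); (8,21,e); (8,22,e); (12,1,e); (12,17,e); (14,13,e); (14,24,e); (21,8,e); (22,2,e); (22,21,e); (24,14,e)


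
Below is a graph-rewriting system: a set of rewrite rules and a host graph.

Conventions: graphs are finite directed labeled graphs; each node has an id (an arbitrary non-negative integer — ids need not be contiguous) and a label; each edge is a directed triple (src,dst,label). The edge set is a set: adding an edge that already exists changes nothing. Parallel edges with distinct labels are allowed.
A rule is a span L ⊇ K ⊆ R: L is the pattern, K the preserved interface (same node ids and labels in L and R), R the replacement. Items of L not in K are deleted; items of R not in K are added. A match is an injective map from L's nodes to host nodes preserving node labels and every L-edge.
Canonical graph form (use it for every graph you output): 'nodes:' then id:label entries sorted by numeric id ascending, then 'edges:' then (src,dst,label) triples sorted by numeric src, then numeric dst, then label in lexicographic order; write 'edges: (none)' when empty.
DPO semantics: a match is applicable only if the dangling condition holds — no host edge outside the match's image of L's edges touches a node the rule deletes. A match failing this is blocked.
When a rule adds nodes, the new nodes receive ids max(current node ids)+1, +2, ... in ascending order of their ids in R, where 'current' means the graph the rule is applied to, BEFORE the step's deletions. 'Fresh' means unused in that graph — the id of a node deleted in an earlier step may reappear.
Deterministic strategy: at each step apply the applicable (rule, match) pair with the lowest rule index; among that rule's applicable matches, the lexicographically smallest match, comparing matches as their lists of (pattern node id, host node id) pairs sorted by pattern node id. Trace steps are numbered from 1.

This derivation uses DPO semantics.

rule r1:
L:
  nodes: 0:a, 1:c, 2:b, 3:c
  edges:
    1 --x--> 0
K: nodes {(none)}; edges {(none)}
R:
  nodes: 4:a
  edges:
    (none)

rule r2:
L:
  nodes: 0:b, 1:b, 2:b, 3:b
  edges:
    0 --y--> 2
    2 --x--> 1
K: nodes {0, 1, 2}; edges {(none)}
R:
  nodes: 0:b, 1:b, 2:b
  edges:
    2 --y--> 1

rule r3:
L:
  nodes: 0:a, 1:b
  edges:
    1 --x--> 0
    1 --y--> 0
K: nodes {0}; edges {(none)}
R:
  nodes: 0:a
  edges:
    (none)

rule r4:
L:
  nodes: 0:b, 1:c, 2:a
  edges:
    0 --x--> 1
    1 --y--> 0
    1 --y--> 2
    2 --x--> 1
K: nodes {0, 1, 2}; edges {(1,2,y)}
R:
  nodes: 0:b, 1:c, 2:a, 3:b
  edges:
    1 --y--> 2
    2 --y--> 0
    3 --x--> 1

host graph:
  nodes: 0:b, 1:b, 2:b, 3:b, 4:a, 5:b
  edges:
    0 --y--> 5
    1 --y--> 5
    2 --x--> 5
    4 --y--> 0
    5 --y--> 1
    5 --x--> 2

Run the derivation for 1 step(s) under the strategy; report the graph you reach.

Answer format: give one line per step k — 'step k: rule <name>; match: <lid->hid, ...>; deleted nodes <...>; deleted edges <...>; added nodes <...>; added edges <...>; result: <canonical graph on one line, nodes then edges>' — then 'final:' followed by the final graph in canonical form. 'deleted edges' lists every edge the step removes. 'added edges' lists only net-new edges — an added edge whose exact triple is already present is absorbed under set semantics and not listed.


step 1: rule r2; match: 0->0, 1->2, 2->5, 3->3; deleted nodes 3; deleted edges (0,5,y); (5,2,x); added nodes (none); added edges (5,2,y); result: nodes: 0:b, 1:b, 2:b, 4:a, 5:b edges: (1,5,y); (2,5,x); (4,0,y); (5,1,y); (5,2,y)
final:
nodes: 0:b, 1:b, 2:b, 4:a, 5:b
edges: (1,5,y); (2,5,x); (4,0,y); (5,1,y); (5,2,y)
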